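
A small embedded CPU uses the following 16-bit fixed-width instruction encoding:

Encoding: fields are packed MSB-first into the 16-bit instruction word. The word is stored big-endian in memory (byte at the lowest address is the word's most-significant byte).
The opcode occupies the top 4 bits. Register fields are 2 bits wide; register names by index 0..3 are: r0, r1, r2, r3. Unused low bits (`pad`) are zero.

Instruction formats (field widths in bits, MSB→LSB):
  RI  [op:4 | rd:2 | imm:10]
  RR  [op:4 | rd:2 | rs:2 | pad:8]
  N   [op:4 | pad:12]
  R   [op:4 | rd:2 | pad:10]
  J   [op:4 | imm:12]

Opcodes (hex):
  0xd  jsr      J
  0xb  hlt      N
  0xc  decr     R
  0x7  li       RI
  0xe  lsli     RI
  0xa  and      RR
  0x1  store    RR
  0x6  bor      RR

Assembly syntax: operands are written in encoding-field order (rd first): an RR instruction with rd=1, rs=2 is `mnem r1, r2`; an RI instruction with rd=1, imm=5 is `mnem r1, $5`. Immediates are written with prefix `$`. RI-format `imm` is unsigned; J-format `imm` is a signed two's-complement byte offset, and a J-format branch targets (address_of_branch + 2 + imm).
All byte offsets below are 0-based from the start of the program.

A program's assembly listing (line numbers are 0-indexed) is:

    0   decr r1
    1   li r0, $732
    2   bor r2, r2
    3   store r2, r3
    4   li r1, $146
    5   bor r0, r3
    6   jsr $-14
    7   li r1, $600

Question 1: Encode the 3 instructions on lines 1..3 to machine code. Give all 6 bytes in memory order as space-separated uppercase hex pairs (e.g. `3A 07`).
72 DC 6A 00 1B 00

line 1 (li): pack op=0x7:4|rd=0:2|imm=732:10 = 0x72dc; big→ 72 dc
line 2 (bor): pack op=0x6:4|rd=2:2|rs=2:2|pad=0:8 = 0x6a00; big→ 6a 00
line 3 (store): pack op=0x1:4|rd=2:2|rs=3:2|pad=0:8 = 0x1b00; big→ 1b 00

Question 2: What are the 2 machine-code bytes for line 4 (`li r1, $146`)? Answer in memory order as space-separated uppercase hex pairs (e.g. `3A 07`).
74 92

line 4 (li): pack op=0x7:4|rd=1:2|imm=146:10 = 0x7492; big→ 74 92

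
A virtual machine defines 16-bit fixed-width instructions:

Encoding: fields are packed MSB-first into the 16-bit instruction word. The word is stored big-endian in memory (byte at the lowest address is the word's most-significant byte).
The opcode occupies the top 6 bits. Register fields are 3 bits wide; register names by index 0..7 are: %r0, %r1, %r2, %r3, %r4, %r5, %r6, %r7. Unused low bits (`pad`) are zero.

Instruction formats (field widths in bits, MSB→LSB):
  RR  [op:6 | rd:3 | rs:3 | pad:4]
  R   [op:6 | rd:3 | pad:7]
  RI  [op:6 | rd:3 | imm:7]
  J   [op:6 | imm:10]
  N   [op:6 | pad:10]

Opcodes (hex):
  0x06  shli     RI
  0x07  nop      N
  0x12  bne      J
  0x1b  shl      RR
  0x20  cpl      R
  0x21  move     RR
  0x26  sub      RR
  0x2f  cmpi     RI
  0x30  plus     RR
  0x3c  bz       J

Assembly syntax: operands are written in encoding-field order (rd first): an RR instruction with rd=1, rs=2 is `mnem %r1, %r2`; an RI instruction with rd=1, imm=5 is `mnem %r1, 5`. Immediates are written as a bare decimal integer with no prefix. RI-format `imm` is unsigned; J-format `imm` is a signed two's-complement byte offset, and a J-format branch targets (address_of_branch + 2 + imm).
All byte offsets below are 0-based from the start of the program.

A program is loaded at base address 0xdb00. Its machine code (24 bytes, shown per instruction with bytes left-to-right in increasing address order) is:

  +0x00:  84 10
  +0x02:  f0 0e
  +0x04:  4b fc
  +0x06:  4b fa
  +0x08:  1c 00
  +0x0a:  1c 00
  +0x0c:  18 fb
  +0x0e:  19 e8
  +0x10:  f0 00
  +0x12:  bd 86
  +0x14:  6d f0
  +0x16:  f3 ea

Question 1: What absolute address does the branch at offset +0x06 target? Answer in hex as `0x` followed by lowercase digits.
0xdb02

[06] 4b fa → 0x4bfa
  top 6b → 0x12 → bne [J]
  imm: (w>>0)&0x3ff=0x3fa (s10→-6) → -6
  target = base 0xdb00 + off 0x06 + 2 + imm -6 = 0xdb02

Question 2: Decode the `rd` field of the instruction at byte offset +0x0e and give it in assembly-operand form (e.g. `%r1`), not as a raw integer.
[0e] 19 e8 → 0x19e8
  opcode bits[15:10]=0x6: shli/RI
  [9:7] rd=3 = %r3
  [6:0] imm=104 = 104

%r3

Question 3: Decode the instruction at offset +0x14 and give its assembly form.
shl %r3, %r7

+0x14: 6d f0 ⇒ word 0x6df0 (big)
  top 6b → 0x1b → shl [RR]
  [9:7] rd=3 = %r3
  [6:4] rs=7 = %r7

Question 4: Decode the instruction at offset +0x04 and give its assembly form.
off 0x04: read 4b fc as big → 0x4bfc
  opcode bits[15:10]=0x12: bne/J
  imm@[9:0]=0x3fc (s10→-4) ⇒ -4

bne -4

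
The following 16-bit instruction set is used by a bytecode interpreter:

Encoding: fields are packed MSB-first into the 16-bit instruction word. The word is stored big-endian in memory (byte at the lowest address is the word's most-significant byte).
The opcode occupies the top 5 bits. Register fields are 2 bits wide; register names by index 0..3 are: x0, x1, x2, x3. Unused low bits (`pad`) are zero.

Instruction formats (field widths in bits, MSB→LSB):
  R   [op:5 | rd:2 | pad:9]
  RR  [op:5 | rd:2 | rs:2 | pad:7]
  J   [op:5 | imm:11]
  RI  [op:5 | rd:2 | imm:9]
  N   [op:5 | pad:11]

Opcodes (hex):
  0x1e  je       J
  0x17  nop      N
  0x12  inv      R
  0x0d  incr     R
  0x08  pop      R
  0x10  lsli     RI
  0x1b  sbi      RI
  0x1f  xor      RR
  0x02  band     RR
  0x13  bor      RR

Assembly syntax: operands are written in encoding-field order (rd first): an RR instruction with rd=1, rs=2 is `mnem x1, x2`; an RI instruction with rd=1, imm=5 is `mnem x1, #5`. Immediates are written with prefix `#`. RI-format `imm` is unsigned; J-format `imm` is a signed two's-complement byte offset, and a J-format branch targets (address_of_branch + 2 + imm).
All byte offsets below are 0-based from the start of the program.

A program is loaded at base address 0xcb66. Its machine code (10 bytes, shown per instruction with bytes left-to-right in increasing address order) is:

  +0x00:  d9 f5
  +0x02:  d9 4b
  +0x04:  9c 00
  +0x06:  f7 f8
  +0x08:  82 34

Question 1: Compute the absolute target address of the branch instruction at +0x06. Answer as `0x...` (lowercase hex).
0xcb66

[06] f7 f8 → 0xf7f8
  opcode bits[15:11]=0x1e: je/J
  [10:0] imm=2040 (s11→-8) = #-8
  target = base 0xcb66 + off 0x06 + 2 + imm -8 = 0xcb66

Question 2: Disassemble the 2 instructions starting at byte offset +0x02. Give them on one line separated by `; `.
[02] d9 4b → 0xd94b
  top 5b → 0x1b → sbi [RI]
  rd@[10:9]=0x0 ⇒ x0
  imm@[8:0]=0x14b ⇒ #331
[04] 9c 00 → 0x9c00
  top 5b → 0x13 → bor [RR]
  rd@[10:9]=0x2 ⇒ x2
  rs@[8:7]=0x0 ⇒ x0

sbi x0, #331; bor x2, x0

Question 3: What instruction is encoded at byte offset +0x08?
lsli x1, #52

@+08  big-endian(82 34) = 0x8234
  top 5b → 0x10 → lsli [RI]
  rd: (w>>9)&0x3=0x1 → x1
  imm: (w>>0)&0x1ff=0x34 → #52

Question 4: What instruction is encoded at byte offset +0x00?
sbi x0, #501

[00] d9 f5 → 0xd9f5
  op=0xd9f5>>11=0x1b ⇒ sbi (RI)
  [10:9] rd=0 = x0
  [8:0] imm=501 = #501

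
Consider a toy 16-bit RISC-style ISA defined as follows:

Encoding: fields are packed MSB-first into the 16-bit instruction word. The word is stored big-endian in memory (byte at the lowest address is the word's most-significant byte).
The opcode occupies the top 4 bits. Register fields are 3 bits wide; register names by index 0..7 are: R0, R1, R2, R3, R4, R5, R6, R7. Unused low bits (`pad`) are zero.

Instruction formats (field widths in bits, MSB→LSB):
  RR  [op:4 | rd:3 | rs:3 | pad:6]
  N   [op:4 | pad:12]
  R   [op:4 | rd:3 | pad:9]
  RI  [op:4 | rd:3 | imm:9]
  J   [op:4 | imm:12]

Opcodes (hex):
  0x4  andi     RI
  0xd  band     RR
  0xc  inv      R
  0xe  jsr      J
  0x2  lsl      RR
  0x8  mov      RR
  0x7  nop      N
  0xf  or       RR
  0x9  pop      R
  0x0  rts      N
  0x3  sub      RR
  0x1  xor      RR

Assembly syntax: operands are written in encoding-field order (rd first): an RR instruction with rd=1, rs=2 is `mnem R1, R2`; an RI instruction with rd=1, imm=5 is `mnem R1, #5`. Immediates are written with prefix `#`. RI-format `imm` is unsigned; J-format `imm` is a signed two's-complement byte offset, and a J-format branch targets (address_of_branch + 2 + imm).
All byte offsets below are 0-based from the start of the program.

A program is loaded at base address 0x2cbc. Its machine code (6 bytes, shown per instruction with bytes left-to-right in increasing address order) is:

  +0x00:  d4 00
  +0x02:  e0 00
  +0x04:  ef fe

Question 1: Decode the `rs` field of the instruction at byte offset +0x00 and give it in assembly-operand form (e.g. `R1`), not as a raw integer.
R0

+0x00: d4 00 ⇒ word 0xd400 (big)
  op=0xd400>>12=0xd ⇒ band (RR)
  rd@[11:9]=0x2 ⇒ R2
  rs@[8:6]=0x0 ⇒ R0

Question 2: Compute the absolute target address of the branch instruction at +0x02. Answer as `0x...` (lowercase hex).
0x2cc0

[02] e0 00 → 0xe000
  top 4b → 0xe → jsr [J]
  [11:0] imm=0 = #0
  target = base 0x2cbc + off 0x02 + 2 + imm 0 = 0x2cc0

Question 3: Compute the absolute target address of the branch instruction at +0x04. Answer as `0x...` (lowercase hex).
@+04  big-endian(ef fe) = 0xeffe
  op=0xeffe>>12=0xe ⇒ jsr (J)
  imm@[11:0]=0xffe (s12→-2) ⇒ #-2
  target = base 0x2cbc + off 0x04 + 2 + imm -2 = 0x2cc0

0x2cc0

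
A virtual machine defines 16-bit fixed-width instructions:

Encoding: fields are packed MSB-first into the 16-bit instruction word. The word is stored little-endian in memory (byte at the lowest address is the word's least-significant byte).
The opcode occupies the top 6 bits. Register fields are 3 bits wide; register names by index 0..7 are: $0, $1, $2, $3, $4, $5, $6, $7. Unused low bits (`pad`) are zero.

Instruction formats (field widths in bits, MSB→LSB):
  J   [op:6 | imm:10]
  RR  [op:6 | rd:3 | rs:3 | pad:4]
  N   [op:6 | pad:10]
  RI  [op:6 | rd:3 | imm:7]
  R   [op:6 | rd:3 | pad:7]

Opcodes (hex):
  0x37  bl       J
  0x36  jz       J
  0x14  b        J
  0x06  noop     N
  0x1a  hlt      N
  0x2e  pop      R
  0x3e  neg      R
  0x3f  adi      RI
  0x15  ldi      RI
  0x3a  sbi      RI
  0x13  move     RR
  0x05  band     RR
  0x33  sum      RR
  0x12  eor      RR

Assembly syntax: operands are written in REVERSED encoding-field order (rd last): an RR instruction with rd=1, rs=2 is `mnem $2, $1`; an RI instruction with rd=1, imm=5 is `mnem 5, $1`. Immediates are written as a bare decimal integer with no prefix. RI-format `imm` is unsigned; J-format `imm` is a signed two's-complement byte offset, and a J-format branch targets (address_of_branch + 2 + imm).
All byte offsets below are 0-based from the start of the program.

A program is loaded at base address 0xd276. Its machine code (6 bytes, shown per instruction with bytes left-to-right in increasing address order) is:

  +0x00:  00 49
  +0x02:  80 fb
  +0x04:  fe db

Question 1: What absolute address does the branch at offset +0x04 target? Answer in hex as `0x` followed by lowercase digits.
0xd27a

off 0x04: read fe db as little → 0xdbfe
  op=0xdbfe>>10=0x36 ⇒ jz (J)
  imm@[9:0]=0x3fe (s10→-2) ⇒ -2
  target = base 0xd276 + off 0x04 + 2 + imm -2 = 0xd27a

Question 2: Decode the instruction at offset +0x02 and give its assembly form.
off 0x02: read 80 fb as little → 0xfb80
  op=0xfb80>>10=0x3e ⇒ neg (R)
  rd: (w>>7)&0x7=0x7 → $7

neg $7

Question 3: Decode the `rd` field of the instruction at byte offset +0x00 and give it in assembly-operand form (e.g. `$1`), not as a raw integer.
$2

[00] 00 49 → 0x4900
  top 6b → 0x12 → eor [RR]
  rd@[9:7]=0x2 ⇒ $2
  rs@[6:4]=0x0 ⇒ $0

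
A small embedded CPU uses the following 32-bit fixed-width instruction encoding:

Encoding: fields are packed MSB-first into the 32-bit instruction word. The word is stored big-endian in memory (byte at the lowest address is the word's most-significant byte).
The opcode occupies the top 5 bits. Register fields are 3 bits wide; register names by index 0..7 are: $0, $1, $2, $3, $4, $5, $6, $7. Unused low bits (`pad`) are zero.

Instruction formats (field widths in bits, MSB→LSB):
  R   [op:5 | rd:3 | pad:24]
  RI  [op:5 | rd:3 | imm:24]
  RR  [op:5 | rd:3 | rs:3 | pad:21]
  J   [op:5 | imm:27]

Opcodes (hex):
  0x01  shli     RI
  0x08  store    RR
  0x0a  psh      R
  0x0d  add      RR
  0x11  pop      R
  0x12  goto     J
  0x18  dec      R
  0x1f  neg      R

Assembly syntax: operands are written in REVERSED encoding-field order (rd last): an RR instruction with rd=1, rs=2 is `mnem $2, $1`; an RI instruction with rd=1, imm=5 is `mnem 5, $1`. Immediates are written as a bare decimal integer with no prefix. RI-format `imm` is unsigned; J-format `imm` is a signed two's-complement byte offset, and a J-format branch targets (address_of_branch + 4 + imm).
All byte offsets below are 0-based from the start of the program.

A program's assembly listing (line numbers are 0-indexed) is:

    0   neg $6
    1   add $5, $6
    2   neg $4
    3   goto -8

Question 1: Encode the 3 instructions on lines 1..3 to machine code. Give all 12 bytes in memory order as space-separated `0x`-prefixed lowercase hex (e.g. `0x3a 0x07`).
0x6e 0xa0 0x00 0x00 0xfc 0x00 0x00 0x00 0x97 0xff 0xff 0xf8

1. add fields op=0xd:5|rd=6:3|rs=5:3|pad=0:21 → word 6ea00000h → 6e a0 00 00
2. neg fields op=0x1f:5|rd=4:3|pad=0:24 → word fc000000h → fc 00 00 00
3. goto fields op=0x12:5|imm=-8:27 → word 97fffff8h → 97 ff ff f8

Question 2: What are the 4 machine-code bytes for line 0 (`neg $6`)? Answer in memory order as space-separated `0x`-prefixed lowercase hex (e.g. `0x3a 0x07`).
line 0 (neg): pack op=0x1f:5|rd=6:3|pad=0:24 = 0xfe000000; big→ fe 00 00 00

0xfe 0x00 0x00 0x00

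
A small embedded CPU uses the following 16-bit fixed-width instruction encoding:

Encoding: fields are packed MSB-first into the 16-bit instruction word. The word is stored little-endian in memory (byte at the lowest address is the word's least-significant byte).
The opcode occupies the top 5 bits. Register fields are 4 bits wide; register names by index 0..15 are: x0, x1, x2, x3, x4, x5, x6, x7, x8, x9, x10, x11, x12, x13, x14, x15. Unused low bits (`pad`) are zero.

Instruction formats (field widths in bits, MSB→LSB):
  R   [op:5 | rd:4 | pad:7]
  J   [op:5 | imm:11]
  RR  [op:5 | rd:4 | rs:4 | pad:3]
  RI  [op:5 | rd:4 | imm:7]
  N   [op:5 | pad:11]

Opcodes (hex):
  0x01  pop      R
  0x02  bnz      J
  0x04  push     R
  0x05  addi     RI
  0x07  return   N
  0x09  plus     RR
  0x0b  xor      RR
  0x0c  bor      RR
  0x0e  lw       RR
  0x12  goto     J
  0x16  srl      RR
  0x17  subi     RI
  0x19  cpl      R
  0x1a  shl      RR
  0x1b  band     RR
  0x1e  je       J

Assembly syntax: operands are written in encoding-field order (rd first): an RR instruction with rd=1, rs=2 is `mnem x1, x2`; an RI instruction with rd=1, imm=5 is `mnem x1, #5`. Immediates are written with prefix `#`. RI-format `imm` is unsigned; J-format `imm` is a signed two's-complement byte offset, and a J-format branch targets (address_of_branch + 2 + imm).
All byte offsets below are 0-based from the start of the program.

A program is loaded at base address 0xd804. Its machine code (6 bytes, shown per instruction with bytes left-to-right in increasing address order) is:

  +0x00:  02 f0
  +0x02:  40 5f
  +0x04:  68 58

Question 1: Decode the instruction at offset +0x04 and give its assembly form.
xor x0, x13

+0x04: 68 58 ⇒ word 0x5868 (little)
  op=0x5868>>11=0xb ⇒ xor (RR)
  rd@[10:7]=0x0 ⇒ x0
  rs@[6:3]=0xd ⇒ x13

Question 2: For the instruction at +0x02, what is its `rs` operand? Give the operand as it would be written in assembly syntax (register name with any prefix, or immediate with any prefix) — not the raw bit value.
+0x02: 40 5f ⇒ word 0x5f40 (little)
  top 5b → 0xb → xor [RR]
  rd@[10:7]=0xe ⇒ x14
  rs@[6:3]=0x8 ⇒ x8

x8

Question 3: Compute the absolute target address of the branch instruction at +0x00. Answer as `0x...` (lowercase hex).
@+00  little-endian(02 f0) = 0xf002
  top 5b → 0x1e → je [J]
  imm: (w>>0)&0x7ff=0x2 → #2
  target = base 0xd804 + off 0x00 + 2 + imm 2 = 0xd808

0xd808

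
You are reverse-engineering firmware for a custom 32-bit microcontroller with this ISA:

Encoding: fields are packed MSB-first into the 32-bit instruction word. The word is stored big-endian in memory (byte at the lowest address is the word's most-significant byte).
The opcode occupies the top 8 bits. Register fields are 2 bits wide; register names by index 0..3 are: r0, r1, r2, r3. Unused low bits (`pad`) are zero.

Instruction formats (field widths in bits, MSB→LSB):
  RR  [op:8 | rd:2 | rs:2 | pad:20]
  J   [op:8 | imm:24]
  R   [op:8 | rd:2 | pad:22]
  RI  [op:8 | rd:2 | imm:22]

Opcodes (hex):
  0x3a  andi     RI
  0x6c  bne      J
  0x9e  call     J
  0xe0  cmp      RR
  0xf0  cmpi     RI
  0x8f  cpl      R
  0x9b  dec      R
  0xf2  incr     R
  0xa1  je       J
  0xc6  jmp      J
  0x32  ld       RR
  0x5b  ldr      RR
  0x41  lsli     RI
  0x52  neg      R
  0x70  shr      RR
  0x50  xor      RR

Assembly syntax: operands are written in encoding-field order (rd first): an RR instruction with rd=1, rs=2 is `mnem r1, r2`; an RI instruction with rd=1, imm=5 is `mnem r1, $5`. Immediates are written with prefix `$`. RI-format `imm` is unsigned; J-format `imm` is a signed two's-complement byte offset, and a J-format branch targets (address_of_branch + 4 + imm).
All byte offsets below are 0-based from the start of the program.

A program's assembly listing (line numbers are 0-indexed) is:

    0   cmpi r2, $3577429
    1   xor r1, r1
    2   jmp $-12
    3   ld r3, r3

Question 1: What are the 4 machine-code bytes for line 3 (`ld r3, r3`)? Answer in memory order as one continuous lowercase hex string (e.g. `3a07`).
line 3 (ld): pack op=0x32:8|rd=3:2|rs=3:2|pad=0:20 = 0x32f00000; big→ 32 f0 00 00

32f00000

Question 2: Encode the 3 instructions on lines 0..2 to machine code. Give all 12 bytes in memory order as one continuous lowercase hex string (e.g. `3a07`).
line 0 (cmpi): pack op=0xf0:8|rd=2:2|imm=3577429:22 = 0xf0b69655; big→ f0 b6 96 55
line 1 (xor): pack op=0x50:8|rd=1:2|rs=1:2|pad=0:20 = 0x50500000; big→ 50 50 00 00
line 2 (jmp): pack op=0xc6:8|imm=-12:24 = 0xc6fffff4; big→ c6 ff ff f4

f0b6965550500000c6fffff4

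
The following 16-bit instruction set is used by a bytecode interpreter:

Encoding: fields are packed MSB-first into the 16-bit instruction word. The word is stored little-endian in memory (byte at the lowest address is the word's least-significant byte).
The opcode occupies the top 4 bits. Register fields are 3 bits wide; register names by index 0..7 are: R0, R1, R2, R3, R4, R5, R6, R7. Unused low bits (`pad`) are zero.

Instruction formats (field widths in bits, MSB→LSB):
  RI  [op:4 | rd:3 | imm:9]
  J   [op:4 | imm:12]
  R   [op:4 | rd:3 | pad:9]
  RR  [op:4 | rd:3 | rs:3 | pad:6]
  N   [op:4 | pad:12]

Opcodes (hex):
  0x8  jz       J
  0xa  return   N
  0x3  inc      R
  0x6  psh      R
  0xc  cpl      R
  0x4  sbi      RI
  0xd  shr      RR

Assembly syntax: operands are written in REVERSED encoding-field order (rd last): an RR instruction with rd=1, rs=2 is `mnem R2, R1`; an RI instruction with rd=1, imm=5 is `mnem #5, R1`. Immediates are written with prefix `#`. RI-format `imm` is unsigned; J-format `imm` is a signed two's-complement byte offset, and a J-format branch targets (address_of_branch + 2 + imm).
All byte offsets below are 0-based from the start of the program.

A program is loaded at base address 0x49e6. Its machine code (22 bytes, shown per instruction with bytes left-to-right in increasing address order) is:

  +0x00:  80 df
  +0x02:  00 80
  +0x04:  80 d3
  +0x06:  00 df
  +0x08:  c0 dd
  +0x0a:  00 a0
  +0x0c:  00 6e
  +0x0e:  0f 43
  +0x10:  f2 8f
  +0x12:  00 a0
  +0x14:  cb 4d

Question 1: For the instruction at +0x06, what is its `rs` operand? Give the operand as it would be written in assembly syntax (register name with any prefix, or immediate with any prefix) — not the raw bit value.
R4

[06] 00 df → 0xdf00
  op=0xdf00>>12=0xd ⇒ shr (RR)
  rd: (w>>9)&0x7=0x7 → R7
  rs: (w>>6)&0x7=0x4 → R4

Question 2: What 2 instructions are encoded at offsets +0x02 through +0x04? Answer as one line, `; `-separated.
jz #0; shr R6, R1

+0x02: 00 80 ⇒ word 0x8000 (little)
  top 4b → 0x8 → jz [J]
  [11:0] imm=0 = #0
+0x04: 80 d3 ⇒ word 0xd380 (little)
  top 4b → 0xd → shr [RR]
  [11:9] rd=1 = R1
  [8:6] rs=6 = R6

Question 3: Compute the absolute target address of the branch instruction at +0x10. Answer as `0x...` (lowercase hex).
+0x10: f2 8f ⇒ word 0x8ff2 (little)
  top 4b → 0x8 → jz [J]
  imm@[11:0]=0xff2 (s12→-14) ⇒ #-14
  target = base 0x49e6 + off 0x10 + 2 + imm -14 = 0x49ea

0x49ea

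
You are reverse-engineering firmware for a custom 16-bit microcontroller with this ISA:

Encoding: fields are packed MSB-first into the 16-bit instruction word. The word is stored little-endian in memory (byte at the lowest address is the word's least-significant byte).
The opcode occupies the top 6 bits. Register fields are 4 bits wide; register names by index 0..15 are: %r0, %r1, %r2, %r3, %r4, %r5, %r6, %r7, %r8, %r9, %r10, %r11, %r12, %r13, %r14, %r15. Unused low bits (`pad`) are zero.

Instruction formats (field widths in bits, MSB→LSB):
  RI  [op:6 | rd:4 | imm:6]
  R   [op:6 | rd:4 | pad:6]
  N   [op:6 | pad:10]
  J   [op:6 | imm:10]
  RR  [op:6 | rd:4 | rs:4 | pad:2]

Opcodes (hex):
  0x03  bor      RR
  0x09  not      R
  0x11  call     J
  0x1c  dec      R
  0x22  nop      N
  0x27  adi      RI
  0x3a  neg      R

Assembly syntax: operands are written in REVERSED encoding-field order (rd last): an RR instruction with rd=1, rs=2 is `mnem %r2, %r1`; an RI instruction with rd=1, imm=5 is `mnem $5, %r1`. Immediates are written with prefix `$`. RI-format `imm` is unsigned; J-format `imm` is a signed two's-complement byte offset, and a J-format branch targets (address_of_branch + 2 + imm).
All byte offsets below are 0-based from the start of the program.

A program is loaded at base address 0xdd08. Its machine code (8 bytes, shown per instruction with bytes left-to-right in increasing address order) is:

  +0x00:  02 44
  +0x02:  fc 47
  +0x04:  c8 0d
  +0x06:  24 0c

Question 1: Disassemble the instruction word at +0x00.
call $2

+0x00: 02 44 ⇒ word 0x4402 (little)
  op=0x4402>>10=0x11 ⇒ call (J)
  imm: (w>>0)&0x3ff=0x2 → $2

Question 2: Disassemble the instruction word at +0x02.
@+02  little-endian(fc 47) = 0x47fc
  opcode bits[15:10]=0x11: call/J
  [9:0] imm=1020 (s10→-4) = $-4

call $-4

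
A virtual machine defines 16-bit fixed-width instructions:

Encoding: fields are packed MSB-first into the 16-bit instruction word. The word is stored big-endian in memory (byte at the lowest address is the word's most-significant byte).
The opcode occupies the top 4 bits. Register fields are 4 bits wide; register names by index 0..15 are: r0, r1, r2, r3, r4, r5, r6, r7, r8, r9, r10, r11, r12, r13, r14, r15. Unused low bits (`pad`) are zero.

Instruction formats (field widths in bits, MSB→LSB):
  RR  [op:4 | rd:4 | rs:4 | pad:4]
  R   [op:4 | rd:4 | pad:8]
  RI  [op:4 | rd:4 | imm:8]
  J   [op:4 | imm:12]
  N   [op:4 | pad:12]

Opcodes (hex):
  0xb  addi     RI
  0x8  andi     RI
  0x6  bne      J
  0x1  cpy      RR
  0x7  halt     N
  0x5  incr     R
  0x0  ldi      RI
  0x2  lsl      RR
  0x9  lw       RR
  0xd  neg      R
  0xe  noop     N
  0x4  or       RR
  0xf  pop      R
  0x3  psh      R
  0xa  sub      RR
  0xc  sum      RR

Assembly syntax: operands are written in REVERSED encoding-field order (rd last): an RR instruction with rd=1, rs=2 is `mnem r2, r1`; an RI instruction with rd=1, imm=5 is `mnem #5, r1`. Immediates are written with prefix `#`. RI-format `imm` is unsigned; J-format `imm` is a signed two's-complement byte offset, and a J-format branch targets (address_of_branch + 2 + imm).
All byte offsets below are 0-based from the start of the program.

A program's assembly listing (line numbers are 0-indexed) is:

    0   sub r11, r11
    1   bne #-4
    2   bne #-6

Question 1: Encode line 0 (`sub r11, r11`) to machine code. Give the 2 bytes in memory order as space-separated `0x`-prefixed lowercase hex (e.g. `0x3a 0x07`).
0. sub fields op=0xa:4|rd=11:4|rs=11:4|pad=0:4 → word abb0h → ab b0

0xab 0xb0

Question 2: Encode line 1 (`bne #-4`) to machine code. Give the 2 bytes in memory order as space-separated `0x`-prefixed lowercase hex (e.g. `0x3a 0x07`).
1. bne fields op=0x6:4|imm=-4:12 → word 6ffch → 6f fc

0x6f 0xfc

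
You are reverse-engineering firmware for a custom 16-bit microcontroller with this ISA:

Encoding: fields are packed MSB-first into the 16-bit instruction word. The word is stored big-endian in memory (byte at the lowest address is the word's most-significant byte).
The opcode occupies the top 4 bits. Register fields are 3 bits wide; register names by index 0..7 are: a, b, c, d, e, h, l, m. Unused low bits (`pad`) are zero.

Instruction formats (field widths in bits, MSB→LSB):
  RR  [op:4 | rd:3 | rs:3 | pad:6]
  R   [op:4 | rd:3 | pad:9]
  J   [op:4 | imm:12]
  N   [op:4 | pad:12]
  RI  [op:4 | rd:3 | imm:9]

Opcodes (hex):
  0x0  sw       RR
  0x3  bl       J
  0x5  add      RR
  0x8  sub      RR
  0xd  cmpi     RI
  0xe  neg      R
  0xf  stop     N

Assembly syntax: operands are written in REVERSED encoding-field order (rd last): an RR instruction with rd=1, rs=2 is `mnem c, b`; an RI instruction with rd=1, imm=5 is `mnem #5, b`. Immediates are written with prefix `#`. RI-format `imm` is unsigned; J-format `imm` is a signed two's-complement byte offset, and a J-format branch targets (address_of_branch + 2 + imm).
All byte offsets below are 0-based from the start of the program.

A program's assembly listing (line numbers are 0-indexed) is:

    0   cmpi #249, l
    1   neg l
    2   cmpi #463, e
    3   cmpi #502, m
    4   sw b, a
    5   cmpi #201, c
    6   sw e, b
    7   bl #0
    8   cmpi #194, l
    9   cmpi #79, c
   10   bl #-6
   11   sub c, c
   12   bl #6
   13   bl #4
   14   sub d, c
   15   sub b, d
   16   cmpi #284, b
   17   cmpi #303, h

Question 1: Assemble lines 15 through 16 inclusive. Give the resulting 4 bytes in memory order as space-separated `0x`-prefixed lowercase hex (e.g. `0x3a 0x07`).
line 15 (sub): pack op=0x8:4|rd=3:3|rs=1:3|pad=0:6 = 0x8640; big→ 86 40
line 16 (cmpi): pack op=0xd:4|rd=1:3|imm=284:9 = 0xd31c; big→ d3 1c

0x86 0x40 0xd3 0x1c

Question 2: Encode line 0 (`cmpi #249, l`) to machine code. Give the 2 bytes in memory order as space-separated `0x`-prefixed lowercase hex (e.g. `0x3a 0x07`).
0. cmpi fields op=0xd:4|rd=6:3|imm=249:9 → word dcf9h → dc f9

0xdc 0xf9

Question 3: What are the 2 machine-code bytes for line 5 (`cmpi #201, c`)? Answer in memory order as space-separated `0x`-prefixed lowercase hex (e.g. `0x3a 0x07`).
L5: cmpi op=0xd:4|rd=2:3|imm=201:9 ⇒ 0xd4c9 ⇒ big d4 c9

0xd4 0xc9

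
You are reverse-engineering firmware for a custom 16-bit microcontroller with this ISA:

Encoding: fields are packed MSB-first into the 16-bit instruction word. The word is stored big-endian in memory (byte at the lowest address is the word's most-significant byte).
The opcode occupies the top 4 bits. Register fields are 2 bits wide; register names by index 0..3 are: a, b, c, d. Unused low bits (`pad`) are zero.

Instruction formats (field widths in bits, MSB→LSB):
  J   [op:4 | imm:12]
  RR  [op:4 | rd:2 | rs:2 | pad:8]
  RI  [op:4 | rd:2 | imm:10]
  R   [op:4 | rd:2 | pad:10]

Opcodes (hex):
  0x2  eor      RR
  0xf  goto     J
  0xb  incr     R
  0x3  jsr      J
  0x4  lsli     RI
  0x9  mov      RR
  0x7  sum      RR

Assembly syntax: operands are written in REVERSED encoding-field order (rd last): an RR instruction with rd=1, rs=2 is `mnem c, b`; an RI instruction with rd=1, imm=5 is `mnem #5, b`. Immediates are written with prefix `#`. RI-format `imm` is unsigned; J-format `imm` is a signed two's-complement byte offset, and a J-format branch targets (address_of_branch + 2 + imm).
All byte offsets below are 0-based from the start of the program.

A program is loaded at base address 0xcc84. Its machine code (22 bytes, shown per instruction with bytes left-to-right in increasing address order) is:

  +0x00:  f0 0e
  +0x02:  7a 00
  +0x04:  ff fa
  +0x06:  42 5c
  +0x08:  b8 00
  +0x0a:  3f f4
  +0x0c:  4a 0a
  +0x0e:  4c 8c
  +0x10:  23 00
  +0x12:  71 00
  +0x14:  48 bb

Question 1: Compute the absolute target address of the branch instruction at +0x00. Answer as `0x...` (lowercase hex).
0xcc94

@+00  big-endian(f0 0e) = 0xf00e
  top 4b → 0xf → goto [J]
  [11:0] imm=14 = #14
  target = base 0xcc84 + off 0x00 + 2 + imm 14 = 0xcc94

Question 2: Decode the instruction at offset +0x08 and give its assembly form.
incr c

+0x08: b8 00 ⇒ word 0xb800 (big)
  opcode bits[15:12]=0xb: incr/R
  rd: (w>>10)&0x3=0x2 → c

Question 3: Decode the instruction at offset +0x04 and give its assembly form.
off 0x04: read ff fa as big → 0xfffa
  top 4b → 0xf → goto [J]
  imm@[11:0]=0xffa (s12→-6) ⇒ #-6

goto #-6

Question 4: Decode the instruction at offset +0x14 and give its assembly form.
lsli #187, c

+0x14: 48 bb ⇒ word 0x48bb (big)
  top 4b → 0x4 → lsli [RI]
  [11:10] rd=2 = c
  [9:0] imm=187 = #187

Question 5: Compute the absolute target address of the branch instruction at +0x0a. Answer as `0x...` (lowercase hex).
+0x0a: 3f f4 ⇒ word 0x3ff4 (big)
  top 4b → 0x3 → jsr [J]
  imm: (w>>0)&0xfff=0xff4 (s12→-12) → #-12
  target = base 0xcc84 + off 0x0a + 2 + imm -12 = 0xcc84

0xcc84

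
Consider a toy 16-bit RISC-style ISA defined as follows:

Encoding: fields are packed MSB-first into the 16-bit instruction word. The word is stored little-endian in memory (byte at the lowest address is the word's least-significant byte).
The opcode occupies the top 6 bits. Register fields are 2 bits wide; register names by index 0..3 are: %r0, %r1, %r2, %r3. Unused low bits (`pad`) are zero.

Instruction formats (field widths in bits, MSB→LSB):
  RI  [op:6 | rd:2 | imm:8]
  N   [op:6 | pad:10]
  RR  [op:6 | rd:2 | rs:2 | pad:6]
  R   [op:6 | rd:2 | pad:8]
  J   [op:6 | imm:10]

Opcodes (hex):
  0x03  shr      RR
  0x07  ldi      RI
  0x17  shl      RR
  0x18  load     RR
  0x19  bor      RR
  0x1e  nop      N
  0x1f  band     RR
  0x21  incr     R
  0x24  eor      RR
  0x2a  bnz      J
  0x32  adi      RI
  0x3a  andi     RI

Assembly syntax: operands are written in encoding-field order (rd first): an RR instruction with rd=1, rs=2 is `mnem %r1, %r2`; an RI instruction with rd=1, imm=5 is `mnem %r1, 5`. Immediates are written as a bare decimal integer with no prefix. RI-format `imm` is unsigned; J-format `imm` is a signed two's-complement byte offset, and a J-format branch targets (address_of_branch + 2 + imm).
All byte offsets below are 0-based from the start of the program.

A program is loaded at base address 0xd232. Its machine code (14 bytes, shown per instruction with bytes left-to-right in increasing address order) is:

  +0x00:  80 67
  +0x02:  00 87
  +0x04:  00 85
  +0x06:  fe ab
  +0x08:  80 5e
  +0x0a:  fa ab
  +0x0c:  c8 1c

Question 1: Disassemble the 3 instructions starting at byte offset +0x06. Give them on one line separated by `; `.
off 0x06: read fe ab as little → 0xabfe
  top 6b → 0x2a → bnz [J]
  [9:0] imm=1022 (s10→-2) = -2
off 0x08: read 80 5e as little → 0x5e80
  top 6b → 0x17 → shl [RR]
  [9:8] rd=2 = %r2
  [7:6] rs=2 = %r2
off 0x0a: read fa ab as little → 0xabfa
  top 6b → 0x2a → bnz [J]
  [9:0] imm=1018 (s10→-6) = -6

bnz -2; shl %r2, %r2; bnz -6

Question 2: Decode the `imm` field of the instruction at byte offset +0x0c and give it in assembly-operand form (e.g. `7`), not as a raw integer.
off 0x0c: read c8 1c as little → 0x1cc8
  top 6b → 0x7 → ldi [RI]
  [9:8] rd=0 = %r0
  [7:0] imm=200 = 200

200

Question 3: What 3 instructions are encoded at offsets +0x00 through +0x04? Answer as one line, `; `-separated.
bor %r3, %r2; incr %r3; incr %r1

[00] 80 67 → 0x6780
  top 6b → 0x19 → bor [RR]
  [9:8] rd=3 = %r3
  [7:6] rs=2 = %r2
[02] 00 87 → 0x8700
  top 6b → 0x21 → incr [R]
  [9:8] rd=3 = %r3
[04] 00 85 → 0x8500
  top 6b → 0x21 → incr [R]
  [9:8] rd=1 = %r1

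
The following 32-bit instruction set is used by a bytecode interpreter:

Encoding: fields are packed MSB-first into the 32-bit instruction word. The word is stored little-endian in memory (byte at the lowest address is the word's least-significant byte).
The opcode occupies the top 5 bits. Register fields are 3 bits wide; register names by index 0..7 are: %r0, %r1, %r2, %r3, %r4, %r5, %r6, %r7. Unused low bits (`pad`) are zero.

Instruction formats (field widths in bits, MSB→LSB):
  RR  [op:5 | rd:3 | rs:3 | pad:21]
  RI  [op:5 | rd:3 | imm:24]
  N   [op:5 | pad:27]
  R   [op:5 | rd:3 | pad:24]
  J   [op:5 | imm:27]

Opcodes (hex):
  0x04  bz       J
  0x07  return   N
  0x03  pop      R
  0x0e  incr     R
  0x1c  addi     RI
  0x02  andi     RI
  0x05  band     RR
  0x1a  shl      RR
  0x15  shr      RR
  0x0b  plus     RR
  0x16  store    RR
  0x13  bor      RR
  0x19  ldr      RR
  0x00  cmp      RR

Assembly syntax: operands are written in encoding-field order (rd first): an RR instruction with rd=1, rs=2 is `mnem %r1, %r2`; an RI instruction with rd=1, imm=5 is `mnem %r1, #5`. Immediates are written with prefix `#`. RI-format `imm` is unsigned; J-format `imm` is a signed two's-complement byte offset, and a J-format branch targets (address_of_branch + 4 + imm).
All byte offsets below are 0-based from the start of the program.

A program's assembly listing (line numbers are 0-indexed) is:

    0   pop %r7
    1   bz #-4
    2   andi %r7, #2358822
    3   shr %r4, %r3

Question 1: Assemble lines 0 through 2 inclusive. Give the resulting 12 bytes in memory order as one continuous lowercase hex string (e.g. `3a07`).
L0: pop op=0x3:5|rd=7:3|pad=0:24 ⇒ 0x1f000000 ⇒ little 00 00 00 1f
L1: bz op=0x4:5|imm=-4:27 ⇒ 0x27fffffc ⇒ little fc ff ff 27
L2: andi op=0x2:5|rd=7:3|imm=2358822:24 ⇒ 0x1723fe26 ⇒ little 26 fe 23 17

0000001ffcffff2726fe2317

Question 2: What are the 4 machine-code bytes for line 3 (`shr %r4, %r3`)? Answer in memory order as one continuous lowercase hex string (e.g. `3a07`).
L3: shr op=0x15:5|rd=4:3|rs=3:3|pad=0:21 ⇒ 0xac600000 ⇒ little 00 00 60 ac

000060ac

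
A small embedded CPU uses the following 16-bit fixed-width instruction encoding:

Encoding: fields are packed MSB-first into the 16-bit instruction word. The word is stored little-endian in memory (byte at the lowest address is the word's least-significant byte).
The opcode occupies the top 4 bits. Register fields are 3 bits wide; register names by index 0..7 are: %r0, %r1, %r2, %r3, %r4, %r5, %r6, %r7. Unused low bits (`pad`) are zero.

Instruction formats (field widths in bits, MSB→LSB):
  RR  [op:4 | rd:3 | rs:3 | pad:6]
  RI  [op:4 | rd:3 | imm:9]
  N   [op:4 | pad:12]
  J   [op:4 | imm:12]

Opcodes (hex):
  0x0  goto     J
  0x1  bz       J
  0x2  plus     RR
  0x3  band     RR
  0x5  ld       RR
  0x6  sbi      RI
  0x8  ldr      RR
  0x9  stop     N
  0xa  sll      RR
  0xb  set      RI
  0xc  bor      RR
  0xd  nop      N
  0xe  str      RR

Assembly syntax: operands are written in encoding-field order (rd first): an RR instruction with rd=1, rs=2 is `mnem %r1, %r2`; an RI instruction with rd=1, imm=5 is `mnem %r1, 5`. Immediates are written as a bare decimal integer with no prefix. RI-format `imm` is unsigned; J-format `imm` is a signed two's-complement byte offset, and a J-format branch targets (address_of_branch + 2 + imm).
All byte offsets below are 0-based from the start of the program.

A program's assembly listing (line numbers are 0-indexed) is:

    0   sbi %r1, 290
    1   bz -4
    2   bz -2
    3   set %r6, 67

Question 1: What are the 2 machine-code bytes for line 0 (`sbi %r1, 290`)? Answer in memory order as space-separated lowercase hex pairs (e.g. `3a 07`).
line 0 (sbi): pack op=0x6:4|rd=1:3|imm=290:9 = 0x6322; little→ 22 63

22 63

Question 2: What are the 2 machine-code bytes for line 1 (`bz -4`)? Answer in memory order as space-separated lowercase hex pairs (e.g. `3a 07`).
1. bz fields op=0x1:4|imm=-4:12 → word 1ffch → fc 1f

fc 1f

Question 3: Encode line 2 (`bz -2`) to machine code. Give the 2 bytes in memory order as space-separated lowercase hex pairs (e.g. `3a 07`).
fe 1f

2. bz fields op=0x1:4|imm=-2:12 → word 1ffeh → fe 1f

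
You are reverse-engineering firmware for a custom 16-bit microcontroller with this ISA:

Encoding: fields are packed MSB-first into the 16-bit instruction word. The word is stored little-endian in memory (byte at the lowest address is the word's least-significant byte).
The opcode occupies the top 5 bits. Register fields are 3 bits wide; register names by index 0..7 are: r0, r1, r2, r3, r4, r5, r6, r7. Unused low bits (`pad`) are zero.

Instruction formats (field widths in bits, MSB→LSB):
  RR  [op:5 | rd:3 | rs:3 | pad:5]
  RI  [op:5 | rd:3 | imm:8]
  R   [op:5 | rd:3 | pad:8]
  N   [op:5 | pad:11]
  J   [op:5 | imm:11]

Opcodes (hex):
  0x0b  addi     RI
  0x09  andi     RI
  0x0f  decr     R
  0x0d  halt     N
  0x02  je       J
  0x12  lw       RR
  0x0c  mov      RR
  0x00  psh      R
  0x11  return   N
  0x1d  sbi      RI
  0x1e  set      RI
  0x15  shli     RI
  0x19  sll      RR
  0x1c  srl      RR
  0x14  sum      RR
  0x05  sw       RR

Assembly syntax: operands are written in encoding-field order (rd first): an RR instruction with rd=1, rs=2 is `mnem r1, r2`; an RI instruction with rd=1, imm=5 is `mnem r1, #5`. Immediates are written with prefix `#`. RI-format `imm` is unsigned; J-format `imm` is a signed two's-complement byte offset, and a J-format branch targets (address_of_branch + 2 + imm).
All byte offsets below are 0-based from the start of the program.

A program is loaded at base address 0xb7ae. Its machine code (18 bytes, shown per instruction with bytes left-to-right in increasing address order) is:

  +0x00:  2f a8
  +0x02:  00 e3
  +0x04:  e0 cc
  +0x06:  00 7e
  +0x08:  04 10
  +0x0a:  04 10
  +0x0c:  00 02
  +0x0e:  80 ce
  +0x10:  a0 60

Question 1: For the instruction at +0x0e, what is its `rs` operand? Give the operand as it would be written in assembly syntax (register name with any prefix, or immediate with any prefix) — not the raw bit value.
+0x0e: 80 ce ⇒ word 0xce80 (little)
  op=0xce80>>11=0x19 ⇒ sll (RR)
  rd@[10:8]=0x6 ⇒ r6
  rs@[7:5]=0x4 ⇒ r4

r4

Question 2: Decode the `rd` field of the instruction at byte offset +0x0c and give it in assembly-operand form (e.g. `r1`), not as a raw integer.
off 0x0c: read 00 02 as little → 0x0200
  op=0x0200>>11=0x0 ⇒ psh (R)
  rd: (w>>8)&0x7=0x2 → r2

r2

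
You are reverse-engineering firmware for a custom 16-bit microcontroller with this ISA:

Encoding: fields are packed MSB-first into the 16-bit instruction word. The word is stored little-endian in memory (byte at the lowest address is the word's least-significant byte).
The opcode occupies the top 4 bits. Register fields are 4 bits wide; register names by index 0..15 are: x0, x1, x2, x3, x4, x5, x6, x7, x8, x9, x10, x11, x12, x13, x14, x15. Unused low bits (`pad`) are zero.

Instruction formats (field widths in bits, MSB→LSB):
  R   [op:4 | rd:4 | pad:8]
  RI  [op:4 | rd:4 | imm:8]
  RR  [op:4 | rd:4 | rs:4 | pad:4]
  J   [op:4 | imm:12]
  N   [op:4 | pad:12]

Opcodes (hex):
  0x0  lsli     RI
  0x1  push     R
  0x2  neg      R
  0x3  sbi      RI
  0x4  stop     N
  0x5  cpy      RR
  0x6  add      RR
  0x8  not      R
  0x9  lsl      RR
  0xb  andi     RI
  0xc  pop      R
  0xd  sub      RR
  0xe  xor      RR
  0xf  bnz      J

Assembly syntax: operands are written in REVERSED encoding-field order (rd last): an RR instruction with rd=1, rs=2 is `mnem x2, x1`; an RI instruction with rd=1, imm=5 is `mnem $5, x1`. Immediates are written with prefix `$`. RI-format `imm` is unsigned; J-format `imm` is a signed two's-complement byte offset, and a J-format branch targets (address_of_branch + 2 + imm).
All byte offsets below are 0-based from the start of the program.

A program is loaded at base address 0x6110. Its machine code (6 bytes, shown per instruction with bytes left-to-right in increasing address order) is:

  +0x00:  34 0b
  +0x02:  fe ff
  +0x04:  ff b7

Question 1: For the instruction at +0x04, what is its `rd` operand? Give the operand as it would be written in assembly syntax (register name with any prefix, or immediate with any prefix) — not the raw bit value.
x7

[04] ff b7 → 0xb7ff
  top 4b → 0xb → andi [RI]
  [11:8] rd=7 = x7
  [7:0] imm=255 = $255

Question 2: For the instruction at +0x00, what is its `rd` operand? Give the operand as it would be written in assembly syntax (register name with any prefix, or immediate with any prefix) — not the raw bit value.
x11

@+00  little-endian(34 0b) = 0x0b34
  op=0x0b34>>12=0x0 ⇒ lsli (RI)
  rd: (w>>8)&0xf=0xb → x11
  imm: (w>>0)&0xff=0x34 → $52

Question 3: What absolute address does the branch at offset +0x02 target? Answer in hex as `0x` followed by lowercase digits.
0x6112

+0x02: fe ff ⇒ word 0xfffe (little)
  top 4b → 0xf → bnz [J]
  imm@[11:0]=0xffe (s12→-2) ⇒ $-2
  target = base 0x6110 + off 0x02 + 2 + imm -2 = 0x6112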